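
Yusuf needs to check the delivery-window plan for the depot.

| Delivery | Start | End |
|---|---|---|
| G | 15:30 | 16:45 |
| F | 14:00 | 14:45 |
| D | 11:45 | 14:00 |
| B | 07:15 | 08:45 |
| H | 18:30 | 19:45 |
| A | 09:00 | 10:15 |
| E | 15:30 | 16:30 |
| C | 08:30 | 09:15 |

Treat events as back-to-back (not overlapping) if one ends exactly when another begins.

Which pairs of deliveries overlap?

Sorted by start: B, C, A, D, F, E, G, H.
C starts before B ends → B and C overlap.
A starts after B ends, so B has no further overlaps.
A starts before C ends → C and A overlap.
D starts after C ends, so C has no further overlaps.
D starts after A ends, so A has no further overlaps.
F starts exactly when D ends (back-to-back, no overlap), so D has no further overlaps.
E starts after F ends, so F has no further overlaps.
G starts before E ends → E and G overlap.
H starts after E ends.
H starts after G ends.

A & C, B & C, E & G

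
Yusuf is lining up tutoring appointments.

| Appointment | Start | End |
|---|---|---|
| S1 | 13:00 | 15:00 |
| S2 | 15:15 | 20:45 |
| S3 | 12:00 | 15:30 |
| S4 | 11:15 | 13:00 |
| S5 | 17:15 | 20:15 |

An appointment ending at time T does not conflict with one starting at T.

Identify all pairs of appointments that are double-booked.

Sorted by start: S4, S3, S1, S2, S5.
S3 starts before S4 ends → S4 and S3 overlap.
S1 starts exactly when S4 ends (back-to-back, no overlap), so S4 has no further overlaps.
S1 starts before S3 ends → S3 and S1 overlap.
S2 starts before S3 ends → S3 and S2 overlap.
S5 starts after S3 ends.
S2 starts after S1 ends, so S1 has no further overlaps.
S5 starts before S2 ends → S2 and S5 overlap.

S1 & S3, S2 & S3, S2 & S5, S3 & S4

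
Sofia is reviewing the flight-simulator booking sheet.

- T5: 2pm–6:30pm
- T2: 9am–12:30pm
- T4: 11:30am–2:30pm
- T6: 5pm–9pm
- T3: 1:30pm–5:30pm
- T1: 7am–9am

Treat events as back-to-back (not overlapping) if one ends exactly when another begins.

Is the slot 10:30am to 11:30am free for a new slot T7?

No — it overlaps T2

T1: ends 9am at or before T7 starts 10:30am → clear.
T2: starts 9am before T7 ends 11:30am, and ends 12:30pm after T7 starts 10:30am → overlap.
T4: starts 11:30am at or after T7 ends 11:30am → clear.
T3: starts 1:30pm at or after T7 ends 11:30am → clear.
T5: starts 2pm at or after T7 ends 11:30am → clear.
T6: starts 5pm at or after T7 ends 11:30am → clear.
T7 overlaps T2.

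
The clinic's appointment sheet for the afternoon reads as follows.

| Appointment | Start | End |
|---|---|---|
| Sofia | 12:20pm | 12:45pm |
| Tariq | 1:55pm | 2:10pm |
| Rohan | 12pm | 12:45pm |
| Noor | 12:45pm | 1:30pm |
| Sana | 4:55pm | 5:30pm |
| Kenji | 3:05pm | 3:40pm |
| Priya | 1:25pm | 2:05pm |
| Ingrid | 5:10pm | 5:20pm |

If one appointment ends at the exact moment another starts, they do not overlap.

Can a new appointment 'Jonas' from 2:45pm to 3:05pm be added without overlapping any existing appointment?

Yes — the slot is free

Rohan: ends 12:45pm at or before Jonas starts 2:45pm → clear.
Sofia: ends 12:45pm at or before Jonas starts 2:45pm → clear.
Noor: ends 1:30pm at or before Jonas starts 2:45pm → clear.
Priya: ends 2:05pm at or before Jonas starts 2:45pm → clear.
Tariq: ends 2:10pm at or before Jonas starts 2:45pm → clear.
Kenji: starts 3:05pm at or after Jonas ends 3:05pm → clear.
Sana: starts 4:55pm at or after Jonas ends 3:05pm → clear.
Ingrid: starts 5:10pm at or after Jonas ends 3:05pm → clear.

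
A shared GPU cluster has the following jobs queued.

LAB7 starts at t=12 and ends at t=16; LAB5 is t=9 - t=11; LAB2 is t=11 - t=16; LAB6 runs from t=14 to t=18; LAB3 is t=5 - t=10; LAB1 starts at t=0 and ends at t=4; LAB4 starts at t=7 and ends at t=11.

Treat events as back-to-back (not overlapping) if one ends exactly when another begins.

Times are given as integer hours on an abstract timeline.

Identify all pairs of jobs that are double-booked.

LAB2 & LAB6, LAB2 & LAB7, LAB3 & LAB4, LAB3 & LAB5, LAB4 & LAB5, LAB6 & LAB7

Sorted by start: LAB1, LAB3, LAB4, LAB5, LAB2, LAB7, LAB6.
LAB3 starts after LAB1 ends, so LAB1 has no further overlaps.
LAB4 starts before LAB3 ends → LAB3 and LAB4 overlap.
LAB5 starts before LAB3 ends → LAB3 and LAB5 overlap.
LAB2 starts after LAB3 ends, so LAB3 has no further overlaps.
LAB5 starts before LAB4 ends → LAB4 and LAB5 overlap.
LAB2 starts exactly when LAB4 ends (back-to-back, no overlap), so LAB4 has no further overlaps.
LAB2 starts exactly when LAB5 ends (back-to-back, no overlap), so LAB5 has no further overlaps.
LAB7 starts before LAB2 ends → LAB2 and LAB7 overlap.
LAB6 starts before LAB2 ends → LAB2 and LAB6 overlap.
LAB6 starts before LAB7 ends → LAB7 and LAB6 overlap.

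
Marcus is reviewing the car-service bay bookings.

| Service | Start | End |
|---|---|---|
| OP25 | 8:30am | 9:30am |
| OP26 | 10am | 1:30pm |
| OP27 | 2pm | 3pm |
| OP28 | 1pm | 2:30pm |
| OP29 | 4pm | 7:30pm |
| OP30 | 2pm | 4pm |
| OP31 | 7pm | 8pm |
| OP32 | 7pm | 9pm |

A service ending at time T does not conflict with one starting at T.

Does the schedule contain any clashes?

Sorted by start: OP25, OP26, OP28, OP27, OP30, OP29, OP31, OP32.
OP26 starts after OP25 ends; OP25 is clear from here.
OP28 starts before OP26 ends → OP26 and OP28 overlap.
That's a conflict, so the schedule is not conflict-free.

Yes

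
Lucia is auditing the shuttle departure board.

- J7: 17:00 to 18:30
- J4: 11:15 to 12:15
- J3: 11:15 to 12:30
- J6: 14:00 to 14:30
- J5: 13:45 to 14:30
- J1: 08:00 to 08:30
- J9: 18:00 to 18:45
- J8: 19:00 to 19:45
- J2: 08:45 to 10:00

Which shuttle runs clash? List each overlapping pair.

Sorted by start: J1, J2, J3, J4, J5, J6, J7, J9, J8.
J2 starts after J1 ends; J1 is clear from here.
J3 starts after J2 ends; J2 is clear from here.
J4 starts before J3 ends → J3 and J4 overlap.
J5 starts after J3 ends; J3 is clear from here.
J5 starts after J4 ends; J4 is clear from here.
J6 starts before J5 ends → J5 and J6 overlap.
J7 starts after J5 ends; J5 is clear from here.
J7 starts after J6 ends; J6 is clear from here.
J9 starts before J7 ends → J7 and J9 overlap.
J8 starts after J7 ends.
J8 starts after J9 ends.

J3 & J4, J5 & J6, J7 & J9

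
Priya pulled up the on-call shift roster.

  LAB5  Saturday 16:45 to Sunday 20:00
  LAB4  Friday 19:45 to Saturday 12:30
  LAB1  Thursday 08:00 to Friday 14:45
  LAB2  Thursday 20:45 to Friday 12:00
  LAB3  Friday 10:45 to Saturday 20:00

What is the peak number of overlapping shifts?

3

Sweep the timeline, counting +1 at each start and −1 at each end (ends before starts at a tie):
Thursday 08:00 start LAB1 → 1
Thursday 20:45 start LAB2 → 2
Friday 10:45 start LAB3 → 3
Friday 12:00 end LAB2 → 2
Friday 14:45 end LAB1 → 1
Friday 19:45 start LAB4 → 2
Saturday 12:30 end LAB4 → 1
Saturday 16:45 start LAB5 → 2
Saturday 20:00 end LAB3 → 1
Sunday 20:00 end LAB5 → 0
Peak is 3, at Friday 10:45 (LAB1, LAB2, LAB3).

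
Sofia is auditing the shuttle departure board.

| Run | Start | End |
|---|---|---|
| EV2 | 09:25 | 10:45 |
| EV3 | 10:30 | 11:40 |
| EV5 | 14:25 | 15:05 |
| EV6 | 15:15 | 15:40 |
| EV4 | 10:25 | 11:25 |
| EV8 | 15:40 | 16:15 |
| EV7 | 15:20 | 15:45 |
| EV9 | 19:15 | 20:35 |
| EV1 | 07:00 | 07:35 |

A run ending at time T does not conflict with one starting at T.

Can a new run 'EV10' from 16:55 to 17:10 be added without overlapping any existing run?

EV1: ends 07:35 at or before EV10 starts 16:55 → clear.
EV2: ends 10:45 at or before EV10 starts 16:55 → clear.
EV4: ends 11:25 at or before EV10 starts 16:55 → clear.
EV3: ends 11:40 at or before EV10 starts 16:55 → clear.
EV5: ends 15:05 at or before EV10 starts 16:55 → clear.
EV6: ends 15:40 at or before EV10 starts 16:55 → clear.
EV7: ends 15:45 at or before EV10 starts 16:55 → clear.
EV8: ends 16:15 at or before EV10 starts 16:55 → clear.
EV9: starts 19:15 at or after EV10 ends 17:10 → clear.

Yes — the slot is free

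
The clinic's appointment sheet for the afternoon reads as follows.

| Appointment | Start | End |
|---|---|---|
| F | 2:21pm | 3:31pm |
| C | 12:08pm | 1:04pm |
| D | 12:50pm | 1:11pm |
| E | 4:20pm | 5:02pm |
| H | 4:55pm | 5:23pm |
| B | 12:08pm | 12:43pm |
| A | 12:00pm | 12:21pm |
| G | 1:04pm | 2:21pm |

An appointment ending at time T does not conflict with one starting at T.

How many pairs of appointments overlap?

Check each pair: they overlap iff neither finishes before the other starts.
Sorted by start: A, B, C, D, G, F, E, H.
B starts before A ends → A and B overlap.
C starts before A ends → A and C overlap.
D starts after A ends; A is clear from here.
C starts before B ends → B and C overlap.
D starts after B ends; B is clear from here.
D starts before C ends → C and D overlap.
G starts exactly when C ends (back-to-back, no overlap); C is clear from here.
G starts before D ends → D and G overlap.
F starts after D ends; D is clear from here.
F starts exactly when G ends (back-to-back, no overlap); G is clear from here.
E starts after F ends; F is clear from here.
H starts before E ends → E and H overlap.
Overlapping pairs: A & B, A & C, B & C, C & D, D & G, E & H — 6 in total.

6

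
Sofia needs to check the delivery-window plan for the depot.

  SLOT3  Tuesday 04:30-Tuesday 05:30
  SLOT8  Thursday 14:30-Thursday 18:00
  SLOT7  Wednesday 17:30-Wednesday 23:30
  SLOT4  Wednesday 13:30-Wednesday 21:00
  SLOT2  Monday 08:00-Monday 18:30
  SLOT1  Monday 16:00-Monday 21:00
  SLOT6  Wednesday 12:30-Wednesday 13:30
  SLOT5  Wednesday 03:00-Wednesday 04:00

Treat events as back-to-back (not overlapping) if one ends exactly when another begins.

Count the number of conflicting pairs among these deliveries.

2

Sorted by start: SLOT2, SLOT1, SLOT3, SLOT5, SLOT6, SLOT4, SLOT7, SLOT8.
SLOT1 starts before SLOT2 ends → SLOT2 and SLOT1 overlap.
SLOT3 starts after SLOT2 ends — done with SLOT2.
SLOT3 starts after SLOT1 ends — done with SLOT1.
SLOT5 starts after SLOT3 ends — done with SLOT3.
SLOT6 starts after SLOT5 ends — done with SLOT5.
SLOT4 starts exactly when SLOT6 ends (back-to-back, no overlap) — done with SLOT6.
SLOT7 starts before SLOT4 ends → SLOT4 and SLOT7 overlap.
SLOT8 starts after SLOT4 ends.
SLOT8 starts after SLOT7 ends.
Overlapping pairs: SLOT1 & SLOT2, SLOT4 & SLOT7 — 2 in total.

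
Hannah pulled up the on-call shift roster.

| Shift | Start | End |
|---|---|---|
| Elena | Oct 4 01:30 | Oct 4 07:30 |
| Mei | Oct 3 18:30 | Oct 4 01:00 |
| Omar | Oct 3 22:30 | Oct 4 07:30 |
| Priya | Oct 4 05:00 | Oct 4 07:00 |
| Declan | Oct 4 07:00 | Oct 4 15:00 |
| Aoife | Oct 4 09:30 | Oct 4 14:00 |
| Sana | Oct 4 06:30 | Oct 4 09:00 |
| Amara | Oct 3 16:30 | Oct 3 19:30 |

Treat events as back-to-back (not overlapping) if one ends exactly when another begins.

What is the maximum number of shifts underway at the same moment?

4

Sort all start/end points and keep a running count:
Oct 3 16:30 start Amara → 1
Oct 3 18:30 start Mei → 2
Oct 3 19:30 end Amara → 1
Oct 3 22:30 start Omar → 2
Oct 4 01:00 end Mei → 1
Oct 4 01:30 start Elena → 2
Oct 4 05:00 start Priya → 3
Oct 4 06:30 start Sana → 4
Oct 4 07:00 end Priya → 3
Oct 4 07:00 start Declan → 4
Oct 4 07:30 end Elena → 3
Oct 4 07:30 end Omar → 2
Oct 4 09:00 end Sana → 1
Oct 4 09:30 start Aoife → 2
Oct 4 14:00 end Aoife → 1
Oct 4 15:00 end Declan → 0
Peak is 4, at Oct 4 06:30 (Elena, Omar, Priya, Sana).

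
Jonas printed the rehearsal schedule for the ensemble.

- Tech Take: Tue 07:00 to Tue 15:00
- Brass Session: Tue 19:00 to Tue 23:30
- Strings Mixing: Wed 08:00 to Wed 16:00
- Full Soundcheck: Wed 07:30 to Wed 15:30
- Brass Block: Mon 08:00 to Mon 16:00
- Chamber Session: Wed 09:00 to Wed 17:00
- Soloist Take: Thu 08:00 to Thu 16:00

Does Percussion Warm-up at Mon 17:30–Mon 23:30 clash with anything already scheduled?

No — it doesn't clash with anything

Brass Block: ends Mon 16:00 at or before Percussion Warm-up starts Mon 17:30 → clear.
Tech Take: starts Tue 07:00 at or after Percussion Warm-up ends Mon 23:30 → clear.
Brass Session: starts Tue 19:00 at or after Percussion Warm-up ends Mon 23:30 → clear.
Full Soundcheck: starts Wed 07:30 at or after Percussion Warm-up ends Mon 23:30 → clear.
Strings Mixing: starts Wed 08:00 at or after Percussion Warm-up ends Mon 23:30 → clear.
Chamber Session: starts Wed 09:00 at or after Percussion Warm-up ends Mon 23:30 → clear.
Soloist Take: starts Thu 08:00 at or after Percussion Warm-up ends Mon 23:30 → clear.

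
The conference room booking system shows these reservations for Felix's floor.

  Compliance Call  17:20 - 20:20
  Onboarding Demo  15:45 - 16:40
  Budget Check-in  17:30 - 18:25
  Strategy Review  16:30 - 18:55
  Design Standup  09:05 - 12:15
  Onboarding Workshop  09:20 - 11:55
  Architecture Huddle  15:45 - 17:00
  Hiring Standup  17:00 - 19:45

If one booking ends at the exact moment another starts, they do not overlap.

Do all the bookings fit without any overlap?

No

Sorted by start: Design Standup, Onboarding Workshop, Onboarding Demo, Architecture Huddle, Strategy Review, Hiring Standup, Compliance Call, Budget Check-in.
Onboarding Workshop starts before Design Standup ends → Design Standup and Onboarding Workshop overlap.
That's a conflict, so the schedule is not conflict-free.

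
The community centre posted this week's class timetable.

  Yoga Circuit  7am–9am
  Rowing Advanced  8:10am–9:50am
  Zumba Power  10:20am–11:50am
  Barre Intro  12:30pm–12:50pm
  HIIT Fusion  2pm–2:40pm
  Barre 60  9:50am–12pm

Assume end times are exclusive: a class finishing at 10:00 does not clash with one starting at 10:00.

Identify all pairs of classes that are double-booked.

Barre 60 & Zumba Power, Rowing Advanced & Yoga Circuit

Sorted by start: Yoga Circuit, Rowing Advanced, Barre 60, Zumba Power, Barre Intro, HIIT Fusion.
Rowing Advanced starts before Yoga Circuit ends → Yoga Circuit and Rowing Advanced overlap.
Barre 60 starts after Yoga Circuit ends — done with Yoga Circuit.
Barre 60 starts exactly when Rowing Advanced ends (back-to-back, no overlap) — done with Rowing Advanced.
Zumba Power starts before Barre 60 ends → Barre 60 and Zumba Power overlap.
Barre Intro starts after Barre 60 ends — done with Barre 60.
Barre Intro starts after Zumba Power ends — done with Zumba Power.
HIIT Fusion starts after Barre Intro ends.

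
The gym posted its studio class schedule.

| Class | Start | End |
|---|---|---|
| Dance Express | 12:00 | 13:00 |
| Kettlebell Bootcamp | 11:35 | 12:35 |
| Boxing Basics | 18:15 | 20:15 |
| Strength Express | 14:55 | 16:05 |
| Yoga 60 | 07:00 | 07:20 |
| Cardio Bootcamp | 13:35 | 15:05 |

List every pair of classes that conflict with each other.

Sorted by start: Yoga 60, Kettlebell Bootcamp, Dance Express, Cardio Bootcamp, Strength Express, Boxing Basics.
Kettlebell Bootcamp starts after Yoga 60 ends, so nothing later overlaps Yoga 60 either.
Dance Express starts before Kettlebell Bootcamp ends → Kettlebell Bootcamp and Dance Express overlap.
Cardio Bootcamp starts after Kettlebell Bootcamp ends, so nothing later overlaps Kettlebell Bootcamp either.
Cardio Bootcamp starts after Dance Express ends, so nothing later overlaps Dance Express either.
Strength Express starts before Cardio Bootcamp ends → Cardio Bootcamp and Strength Express overlap.
Boxing Basics starts after Cardio Bootcamp ends.
Boxing Basics starts after Strength Express ends.

Cardio Bootcamp & Strength Express, Dance Express & Kettlebell Bootcamp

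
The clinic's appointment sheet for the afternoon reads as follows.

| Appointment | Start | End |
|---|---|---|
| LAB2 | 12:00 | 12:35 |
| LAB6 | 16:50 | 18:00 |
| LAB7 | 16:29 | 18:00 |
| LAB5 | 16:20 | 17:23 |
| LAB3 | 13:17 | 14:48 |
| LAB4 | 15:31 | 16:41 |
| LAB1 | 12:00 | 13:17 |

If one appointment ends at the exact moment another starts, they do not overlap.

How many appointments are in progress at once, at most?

3

Sweep the timeline, counting +1 at each start and −1 at each end (ends before starts at a tie):
12:00 start LAB1 → 1
12:00 start LAB2 → 2
12:35 end LAB2 → 1
13:17 end LAB1 → 0
13:17 start LAB3 → 1
14:48 end LAB3 → 0
15:31 start LAB4 → 1
16:20 start LAB5 → 2
16:29 start LAB7 → 3
16:41 end LAB4 → 2
16:50 start LAB6 → 3
17:23 end LAB5 → 2
18:00 end LAB6 → 1
18:00 end LAB7 → 0
Peak is 3, at 16:29 (LAB4, LAB5, LAB7).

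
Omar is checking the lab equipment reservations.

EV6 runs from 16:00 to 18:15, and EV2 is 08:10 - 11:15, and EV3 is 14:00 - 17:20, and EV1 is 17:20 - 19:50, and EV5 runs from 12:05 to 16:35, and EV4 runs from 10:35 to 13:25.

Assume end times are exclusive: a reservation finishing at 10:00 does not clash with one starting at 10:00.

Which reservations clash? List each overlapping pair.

EV1 & EV6, EV2 & EV4, EV3 & EV5, EV3 & EV6, EV4 & EV5, EV5 & EV6

Sorted by start: EV2, EV4, EV5, EV3, EV6, EV1.
EV4 starts before EV2 ends → EV2 and EV4 overlap.
EV5 starts after EV2 ends; EV2 is clear from here.
EV5 starts before EV4 ends → EV4 and EV5 overlap.
EV3 starts after EV4 ends; EV4 is clear from here.
EV3 starts before EV5 ends → EV5 and EV3 overlap.
EV6 starts before EV5 ends → EV5 and EV6 overlap.
EV1 starts after EV5 ends.
EV6 starts before EV3 ends → EV3 and EV6 overlap.
EV1 starts exactly when EV3 ends (back-to-back, no overlap).
EV1 starts before EV6 ends → EV6 and EV1 overlap.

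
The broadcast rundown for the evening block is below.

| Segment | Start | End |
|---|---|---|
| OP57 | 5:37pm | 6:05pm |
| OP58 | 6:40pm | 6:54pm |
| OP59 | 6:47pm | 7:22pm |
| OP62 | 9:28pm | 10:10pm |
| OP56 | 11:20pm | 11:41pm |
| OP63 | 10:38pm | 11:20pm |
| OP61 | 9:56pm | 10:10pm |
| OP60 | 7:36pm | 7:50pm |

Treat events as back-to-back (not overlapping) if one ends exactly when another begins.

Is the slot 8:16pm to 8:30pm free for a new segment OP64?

OP57: ends 6:05pm at or before OP64 starts 8:16pm → clear.
OP58: ends 6:54pm at or before OP64 starts 8:16pm → clear.
OP59: ends 7:22pm at or before OP64 starts 8:16pm → clear.
OP60: ends 7:50pm at or before OP64 starts 8:16pm → clear.
OP62: starts 9:28pm at or after OP64 ends 8:30pm → clear.
OP61: starts 9:56pm at or after OP64 ends 8:30pm → clear.
OP63: starts 10:38pm at or after OP64 ends 8:30pm → clear.
OP56: starts 11:20pm at or after OP64 ends 8:30pm → clear.

Yes — the slot is free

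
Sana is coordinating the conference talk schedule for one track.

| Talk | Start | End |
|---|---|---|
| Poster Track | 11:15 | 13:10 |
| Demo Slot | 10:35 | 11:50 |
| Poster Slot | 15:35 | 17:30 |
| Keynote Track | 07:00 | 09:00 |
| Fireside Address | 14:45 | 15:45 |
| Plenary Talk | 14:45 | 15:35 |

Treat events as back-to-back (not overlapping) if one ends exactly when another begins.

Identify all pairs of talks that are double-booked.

Two intervals overlap when each starts before the other ends.
Sorted by start: Keynote Track, Demo Slot, Poster Track, Plenary Talk, Fireside Address, Poster Slot.
Demo Slot starts after Keynote Track ends, so nothing later overlaps Keynote Track either.
Poster Track starts before Demo Slot ends → Demo Slot and Poster Track overlap.
Plenary Talk starts after Demo Slot ends, so nothing later overlaps Demo Slot either.
Plenary Talk starts after Poster Track ends, so nothing later overlaps Poster Track either.
Fireside Address starts before Plenary Talk ends → Plenary Talk and Fireside Address overlap.
Poster Slot starts exactly when Plenary Talk ends (back-to-back, no overlap).
Poster Slot starts before Fireside Address ends → Fireside Address and Poster Slot overlap.

Demo Slot & Poster Track, Fireside Address & Plenary Talk, Fireside Address & Poster Slot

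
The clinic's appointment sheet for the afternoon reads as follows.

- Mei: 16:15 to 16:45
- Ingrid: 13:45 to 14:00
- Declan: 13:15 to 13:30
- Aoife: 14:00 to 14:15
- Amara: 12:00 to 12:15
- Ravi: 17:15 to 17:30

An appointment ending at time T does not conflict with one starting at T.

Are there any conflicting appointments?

No

Sorted by start: Amara, Declan, Ingrid, Aoife, Mei, Ravi.
Declan starts after Amara ends, so Amara has no further overlaps.
Ingrid starts after Declan ends, so Declan has no further overlaps.
Aoife starts exactly when Ingrid ends (back-to-back, no overlap), so Ingrid has no further overlaps.
Mei starts after Aoife ends, so Aoife has no further overlaps.
Ravi starts after Mei ends.
Every pair is clear; the schedule has no overlaps.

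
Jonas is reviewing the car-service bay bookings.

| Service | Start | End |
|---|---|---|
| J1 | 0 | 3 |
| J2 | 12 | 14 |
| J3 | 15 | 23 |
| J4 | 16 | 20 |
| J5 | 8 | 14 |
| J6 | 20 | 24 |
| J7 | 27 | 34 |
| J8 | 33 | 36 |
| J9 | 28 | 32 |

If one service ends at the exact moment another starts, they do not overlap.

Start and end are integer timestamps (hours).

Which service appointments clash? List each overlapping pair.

Two intervals overlap when each starts before the other ends.
Sorted by start: J1, J5, J2, J3, J4, J6, J7, J9, J8.
J5 starts after J1 ends, so nothing later overlaps J1 either.
J2 starts before J5 ends → J5 and J2 overlap.
J3 starts after J5 ends, so nothing later overlaps J5 either.
J3 starts after J2 ends, so nothing later overlaps J2 either.
J4 starts before J3 ends → J3 and J4 overlap.
J6 starts before J3 ends → J3 and J6 overlap.
J7 starts after J3 ends, so nothing later overlaps J3 either.
J6 starts exactly when J4 ends (back-to-back, no overlap), so nothing later overlaps J4 either.
J7 starts after J6 ends, so nothing later overlaps J6 either.
J9 starts before J7 ends → J7 and J9 overlap.
J8 starts before J7 ends → J7 and J8 overlap.
J8 starts after J9 ends.

J2 & J5, J3 & J4, J3 & J6, J7 & J8, J7 & J9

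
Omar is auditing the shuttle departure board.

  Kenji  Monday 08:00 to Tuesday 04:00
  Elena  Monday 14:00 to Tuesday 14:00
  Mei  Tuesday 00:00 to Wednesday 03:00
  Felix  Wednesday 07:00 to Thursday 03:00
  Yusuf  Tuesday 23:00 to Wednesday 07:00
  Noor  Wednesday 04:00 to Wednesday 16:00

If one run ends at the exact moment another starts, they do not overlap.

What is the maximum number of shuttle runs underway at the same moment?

Walk through starts and ends in time order (an end at T is processed before a start at T):
Monday 08:00 start Kenji → 1
Monday 14:00 start Elena → 2
Tuesday 00:00 start Mei → 3
Tuesday 04:00 end Kenji → 2
Tuesday 14:00 end Elena → 1
Tuesday 23:00 start Yusuf → 2
Wednesday 03:00 end Mei → 1
Wednesday 04:00 start Noor → 2
Wednesday 07:00 end Yusuf → 1
Wednesday 07:00 start Felix → 2
Wednesday 16:00 end Noor → 1
Thursday 03:00 end Felix → 0
Peak is 3, at Tuesday 00:00 (Elena, Kenji, Mei).

3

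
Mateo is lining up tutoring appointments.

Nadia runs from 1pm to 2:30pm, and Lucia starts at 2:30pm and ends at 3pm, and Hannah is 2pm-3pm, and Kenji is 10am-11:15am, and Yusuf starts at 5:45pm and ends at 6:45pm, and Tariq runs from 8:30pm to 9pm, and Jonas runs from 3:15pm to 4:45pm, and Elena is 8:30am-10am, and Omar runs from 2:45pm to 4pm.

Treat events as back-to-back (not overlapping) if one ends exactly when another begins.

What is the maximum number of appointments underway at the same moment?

Sort all start/end points and keep a running count:
8:30am start Elena → 1
10am end Elena → 0
10am start Kenji → 1
11:15am end Kenji → 0
1pm start Nadia → 1
2pm start Hannah → 2
2:30pm end Nadia → 1
2:30pm start Lucia → 2
2:45pm start Omar → 3
3pm end Hannah → 2
3pm end Lucia → 1
3:15pm start Jonas → 2
4pm end Omar → 1
4:45pm end Jonas → 0
5:45pm start Yusuf → 1
6:45pm end Yusuf → 0
8:30pm start Tariq → 1
9pm end Tariq → 0
Peak is 3, at 2:45pm (Hannah, Lucia, Omar).

3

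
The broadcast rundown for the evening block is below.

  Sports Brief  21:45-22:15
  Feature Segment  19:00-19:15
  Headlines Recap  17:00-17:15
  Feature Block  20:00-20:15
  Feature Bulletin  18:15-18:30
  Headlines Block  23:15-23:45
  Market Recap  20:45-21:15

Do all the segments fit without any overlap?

Yes

Sorted by start: Headlines Recap, Feature Bulletin, Feature Segment, Feature Block, Market Recap, Sports Brief, Headlines Block.
Feature Bulletin starts after Headlines Recap ends, so Headlines Recap has no further overlaps.
Feature Segment starts after Feature Bulletin ends, so Feature Bulletin has no further overlaps.
Feature Block starts after Feature Segment ends, so Feature Segment has no further overlaps.
Market Recap starts after Feature Block ends, so Feature Block has no further overlaps.
Sports Brief starts after Market Recap ends, so Market Recap has no further overlaps.
Headlines Block starts after Sports Brief ends.
Every pair is clear; the schedule has no overlaps.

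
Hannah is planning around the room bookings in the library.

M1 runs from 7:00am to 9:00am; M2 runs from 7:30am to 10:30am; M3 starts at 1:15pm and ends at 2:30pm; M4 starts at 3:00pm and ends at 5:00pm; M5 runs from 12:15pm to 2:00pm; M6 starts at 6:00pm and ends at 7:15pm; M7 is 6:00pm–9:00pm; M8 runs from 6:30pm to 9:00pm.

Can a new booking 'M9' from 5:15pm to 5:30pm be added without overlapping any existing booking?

M1: ends 9:00am at or before M9 starts 5:15pm → clear.
M2: ends 10:30am at or before M9 starts 5:15pm → clear.
M5: ends 2:00pm at or before M9 starts 5:15pm → clear.
M3: ends 2:30pm at or before M9 starts 5:15pm → clear.
M4: ends 5:00pm at or before M9 starts 5:15pm → clear.
M6: starts 6:00pm at or after M9 ends 5:30pm → clear.
M7: starts 6:00pm at or after M9 ends 5:30pm → clear.
M8: starts 6:30pm at or after M9 ends 5:30pm → clear.

Yes — the slot is free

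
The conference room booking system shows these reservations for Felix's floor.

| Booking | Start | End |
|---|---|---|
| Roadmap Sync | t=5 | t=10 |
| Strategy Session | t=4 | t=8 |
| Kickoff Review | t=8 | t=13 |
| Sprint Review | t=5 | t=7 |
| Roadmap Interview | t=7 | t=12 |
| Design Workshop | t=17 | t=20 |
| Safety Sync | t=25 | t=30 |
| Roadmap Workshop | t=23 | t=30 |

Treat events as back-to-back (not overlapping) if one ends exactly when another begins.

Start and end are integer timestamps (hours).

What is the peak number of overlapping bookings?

Sort all start/end points and keep a running count:
t=4 start Strategy Session → 1
t=5 start Roadmap Sync → 2
t=5 start Sprint Review → 3
t=7 end Sprint Review → 2
t=7 start Roadmap Interview → 3
t=8 end Strategy Session → 2
t=8 start Kickoff Review → 3
t=10 end Roadmap Sync → 2
t=12 end Roadmap Interview → 1
t=13 end Kickoff Review → 0
t=17 start Design Workshop → 1
t=20 end Design Workshop → 0
t=23 start Roadmap Workshop → 1
t=25 start Safety Sync → 2
t=30 end Roadmap Workshop → 1
t=30 end Safety Sync → 0
Peak is 3, at t=5 (Roadmap Sync, Sprint Review, Strategy Session).

3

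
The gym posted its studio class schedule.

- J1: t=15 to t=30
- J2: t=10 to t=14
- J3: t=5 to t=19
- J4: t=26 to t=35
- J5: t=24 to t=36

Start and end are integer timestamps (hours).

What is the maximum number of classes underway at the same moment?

3

Sort all start/end points and keep a running count:
t=5 start J3 → 1
t=10 start J2 → 2
t=14 end J2 → 1
t=15 start J1 → 2
t=19 end J3 → 1
t=24 start J5 → 2
t=26 start J4 → 3
t=30 end J1 → 2
t=35 end J4 → 1
t=36 end J5 → 0
Peak is 3, at t=26 (J1, J4, J5).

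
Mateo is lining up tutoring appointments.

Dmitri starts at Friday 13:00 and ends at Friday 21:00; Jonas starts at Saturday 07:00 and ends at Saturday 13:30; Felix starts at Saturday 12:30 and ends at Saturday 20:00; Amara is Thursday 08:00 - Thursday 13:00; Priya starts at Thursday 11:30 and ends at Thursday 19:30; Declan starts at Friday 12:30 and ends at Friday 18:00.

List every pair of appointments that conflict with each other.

Check each pair: they overlap iff neither finishes before the other starts.
Sorted by start: Amara, Priya, Declan, Dmitri, Jonas, Felix.
Priya starts before Amara ends → Amara and Priya overlap.
Declan starts after Amara ends — done with Amara.
Declan starts after Priya ends — done with Priya.
Dmitri starts before Declan ends → Declan and Dmitri overlap.
Jonas starts after Declan ends — done with Declan.
Jonas starts after Dmitri ends — done with Dmitri.
Felix starts before Jonas ends → Jonas and Felix overlap.

Amara & Priya, Declan & Dmitri, Felix & Jonas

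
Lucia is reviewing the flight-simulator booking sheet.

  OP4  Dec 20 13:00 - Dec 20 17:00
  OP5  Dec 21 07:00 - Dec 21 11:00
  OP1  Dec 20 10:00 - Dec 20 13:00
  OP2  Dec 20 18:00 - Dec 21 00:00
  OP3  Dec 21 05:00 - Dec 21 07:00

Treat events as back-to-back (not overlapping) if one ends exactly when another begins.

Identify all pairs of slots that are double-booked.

no conflicts

Sorted by start: OP1, OP4, OP2, OP3, OP5.
OP4 starts exactly when OP1 ends (back-to-back, no overlap) — done with OP1.
OP2 starts after OP4 ends — done with OP4.
OP3 starts after OP2 ends — done with OP2.
OP5 starts exactly when OP3 ends (back-to-back, no overlap).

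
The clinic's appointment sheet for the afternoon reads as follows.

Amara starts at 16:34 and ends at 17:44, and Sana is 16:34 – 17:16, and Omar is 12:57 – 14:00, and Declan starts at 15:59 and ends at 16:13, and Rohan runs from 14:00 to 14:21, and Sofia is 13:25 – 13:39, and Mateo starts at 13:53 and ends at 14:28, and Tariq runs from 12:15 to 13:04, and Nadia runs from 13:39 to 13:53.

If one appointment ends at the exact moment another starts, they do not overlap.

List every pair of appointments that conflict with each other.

Sorted by start: Tariq, Omar, Sofia, Nadia, Mateo, Rohan, Declan, Sana, Amara.
Omar starts before Tariq ends → Tariq and Omar overlap.
Sofia starts after Tariq ends, so nothing later overlaps Tariq either.
Sofia starts before Omar ends → Omar and Sofia overlap.
Nadia starts before Omar ends → Omar and Nadia overlap.
Mateo starts before Omar ends → Omar and Mateo overlap.
Rohan starts exactly when Omar ends (back-to-back, no overlap), so nothing later overlaps Omar either.
Nadia starts exactly when Sofia ends (back-to-back, no overlap), so nothing later overlaps Sofia either.
Mateo starts exactly when Nadia ends (back-to-back, no overlap), so nothing later overlaps Nadia either.
Rohan starts before Mateo ends → Mateo and Rohan overlap.
Declan starts after Mateo ends, so nothing later overlaps Mateo either.
Declan starts after Rohan ends, so nothing later overlaps Rohan either.
Sana starts after Declan ends, so nothing later overlaps Declan either.
Amara starts before Sana ends → Sana and Amara overlap.

Amara & Sana, Mateo & Omar, Mateo & Rohan, Nadia & Omar, Omar & Sofia, Omar & Tariq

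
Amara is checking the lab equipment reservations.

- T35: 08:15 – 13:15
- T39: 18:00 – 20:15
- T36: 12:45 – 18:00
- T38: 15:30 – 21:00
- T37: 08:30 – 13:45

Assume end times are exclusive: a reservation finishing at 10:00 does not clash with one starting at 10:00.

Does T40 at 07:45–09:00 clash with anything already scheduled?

T35: starts 08:15 before T40 ends 09:00, and ends 13:15 after T40 starts 07:45 → overlap.
T37: starts 08:30 before T40 ends 09:00, and ends 13:45 after T40 starts 07:45 → overlap.
T36: starts 12:45 at or after T40 ends 09:00 → clear.
T38: starts 15:30 at or after T40 ends 09:00 → clear.
T39: starts 18:00 at or after T40 ends 09:00 → clear.
T40 overlaps T35, T37.

Yes — it overlaps T35, T37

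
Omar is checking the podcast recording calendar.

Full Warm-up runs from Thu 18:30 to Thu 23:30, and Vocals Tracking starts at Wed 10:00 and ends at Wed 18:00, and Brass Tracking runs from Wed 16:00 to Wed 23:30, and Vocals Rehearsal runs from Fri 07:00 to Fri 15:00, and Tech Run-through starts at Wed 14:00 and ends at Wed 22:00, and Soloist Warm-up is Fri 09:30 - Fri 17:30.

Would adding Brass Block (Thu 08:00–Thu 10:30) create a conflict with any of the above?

Vocals Tracking: ends Wed 18:00 at or before Brass Block starts Thu 08:00 → clear.
Tech Run-through: ends Wed 22:00 at or before Brass Block starts Thu 08:00 → clear.
Brass Tracking: ends Wed 23:30 at or before Brass Block starts Thu 08:00 → clear.
Full Warm-up: starts Thu 18:30 at or after Brass Block ends Thu 10:30 → clear.
Vocals Rehearsal: starts Fri 07:00 at or after Brass Block ends Thu 10:30 → clear.
Soloist Warm-up: starts Fri 09:30 at or after Brass Block ends Thu 10:30 → clear.

No — it doesn't clash with anything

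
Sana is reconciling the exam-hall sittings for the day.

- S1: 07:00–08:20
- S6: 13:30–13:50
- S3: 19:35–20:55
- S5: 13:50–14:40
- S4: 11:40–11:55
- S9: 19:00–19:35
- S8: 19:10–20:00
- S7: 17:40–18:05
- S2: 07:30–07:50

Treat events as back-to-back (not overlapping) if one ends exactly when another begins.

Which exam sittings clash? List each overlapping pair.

S1 & S2, S3 & S8, S8 & S9

Check each pair: they overlap iff neither finishes before the other starts.
Sorted by start: S1, S2, S4, S6, S5, S7, S9, S8, S3.
S2 starts before S1 ends → S1 and S2 overlap.
S4 starts after S1 ends; S1 is clear from here.
S4 starts after S2 ends; S2 is clear from here.
S6 starts after S4 ends; S4 is clear from here.
S5 starts exactly when S6 ends (back-to-back, no overlap); S6 is clear from here.
S7 starts after S5 ends; S5 is clear from here.
S9 starts after S7 ends; S7 is clear from here.
S8 starts before S9 ends → S9 and S8 overlap.
S3 starts exactly when S9 ends (back-to-back, no overlap).
S3 starts before S8 ends → S8 and S3 overlap.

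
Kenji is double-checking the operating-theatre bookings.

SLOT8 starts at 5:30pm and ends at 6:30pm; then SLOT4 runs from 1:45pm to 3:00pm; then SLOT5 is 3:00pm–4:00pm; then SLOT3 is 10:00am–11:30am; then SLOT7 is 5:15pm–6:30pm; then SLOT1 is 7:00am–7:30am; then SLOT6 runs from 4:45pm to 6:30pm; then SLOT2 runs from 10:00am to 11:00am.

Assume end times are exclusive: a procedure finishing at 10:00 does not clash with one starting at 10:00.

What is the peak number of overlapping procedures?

3

Sweep the timeline, counting +1 at each start and −1 at each end (ends before starts at a tie):
7:00am start SLOT1 → 1
7:30am end SLOT1 → 0
10:00am start SLOT2 → 1
10:00am start SLOT3 → 2
11:00am end SLOT2 → 1
11:30am end SLOT3 → 0
1:45pm start SLOT4 → 1
3:00pm end SLOT4 → 0
3:00pm start SLOT5 → 1
4:00pm end SLOT5 → 0
4:45pm start SLOT6 → 1
5:15pm start SLOT7 → 2
5:30pm start SLOT8 → 3
6:30pm end SLOT6 → 2
6:30pm end SLOT7 → 1
6:30pm end SLOT8 → 0
Peak is 3, at 5:30pm (SLOT6, SLOT7, SLOT8).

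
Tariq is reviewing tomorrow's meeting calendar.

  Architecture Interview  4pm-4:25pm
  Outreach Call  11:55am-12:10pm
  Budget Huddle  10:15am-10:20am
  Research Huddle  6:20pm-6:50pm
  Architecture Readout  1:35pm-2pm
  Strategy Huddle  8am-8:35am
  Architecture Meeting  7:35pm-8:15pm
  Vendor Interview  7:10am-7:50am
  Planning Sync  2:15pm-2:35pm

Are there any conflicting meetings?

No

Sorted by start: Vendor Interview, Strategy Huddle, Budget Huddle, Outreach Call, Architecture Readout, Planning Sync, Architecture Interview, Research Huddle, Architecture Meeting.
Strategy Huddle starts after Vendor Interview ends; Vendor Interview is clear from here.
Budget Huddle starts after Strategy Huddle ends; Strategy Huddle is clear from here.
Outreach Call starts after Budget Huddle ends; Budget Huddle is clear from here.
Architecture Readout starts after Outreach Call ends; Outreach Call is clear from here.
Planning Sync starts after Architecture Readout ends; Architecture Readout is clear from here.
Architecture Interview starts after Planning Sync ends; Planning Sync is clear from here.
Research Huddle starts after Architecture Interview ends; Architecture Interview is clear from here.
Architecture Meeting starts after Research Huddle ends.
Every pair is clear; the schedule has no overlaps.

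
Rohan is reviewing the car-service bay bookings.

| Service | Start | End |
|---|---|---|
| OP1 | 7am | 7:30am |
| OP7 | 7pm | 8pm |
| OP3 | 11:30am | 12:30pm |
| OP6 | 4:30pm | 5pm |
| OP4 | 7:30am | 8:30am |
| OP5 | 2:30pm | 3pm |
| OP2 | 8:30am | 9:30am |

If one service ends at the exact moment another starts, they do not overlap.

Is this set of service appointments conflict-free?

Sorted by start: OP1, OP4, OP2, OP3, OP5, OP6, OP7.
OP4 starts exactly when OP1 ends (back-to-back, no overlap); OP1 is clear from here.
OP2 starts exactly when OP4 ends (back-to-back, no overlap); OP4 is clear from here.
OP3 starts after OP2 ends; OP2 is clear from here.
OP5 starts after OP3 ends; OP3 is clear from here.
OP6 starts after OP5 ends; OP5 is clear from here.
OP7 starts after OP6 ends.
Every pair is clear; the schedule has no overlaps.

Yes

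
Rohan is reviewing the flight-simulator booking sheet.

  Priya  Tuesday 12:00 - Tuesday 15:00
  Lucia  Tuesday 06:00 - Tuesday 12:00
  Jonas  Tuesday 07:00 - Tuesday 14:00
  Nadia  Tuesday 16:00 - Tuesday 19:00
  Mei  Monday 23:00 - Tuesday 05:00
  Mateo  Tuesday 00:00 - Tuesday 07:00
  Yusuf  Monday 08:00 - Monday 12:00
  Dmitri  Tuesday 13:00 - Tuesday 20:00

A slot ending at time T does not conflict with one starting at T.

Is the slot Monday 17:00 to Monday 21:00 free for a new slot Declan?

Yusuf: ends Monday 12:00 at or before Declan starts Monday 17:00 → clear.
Mei: starts Monday 23:00 at or after Declan ends Monday 21:00 → clear.
Mateo: starts Tuesday 00:00 at or after Declan ends Monday 21:00 → clear.
Lucia: starts Tuesday 06:00 at or after Declan ends Monday 21:00 → clear.
Jonas: starts Tuesday 07:00 at or after Declan ends Monday 21:00 → clear.
Priya: starts Tuesday 12:00 at or after Declan ends Monday 21:00 → clear.
Dmitri: starts Tuesday 13:00 at or after Declan ends Monday 21:00 → clear.
Nadia: starts Tuesday 16:00 at or after Declan ends Monday 21:00 → clear.

Yes — the slot is free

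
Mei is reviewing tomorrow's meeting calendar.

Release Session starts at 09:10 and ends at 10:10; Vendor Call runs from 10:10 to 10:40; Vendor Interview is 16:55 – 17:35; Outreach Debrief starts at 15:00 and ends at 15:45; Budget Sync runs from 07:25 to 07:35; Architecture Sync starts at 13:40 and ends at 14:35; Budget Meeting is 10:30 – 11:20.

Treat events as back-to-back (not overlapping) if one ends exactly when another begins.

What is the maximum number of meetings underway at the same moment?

Walk through starts and ends in time order (an end at T is processed before a start at T):
07:25 start Budget Sync → 1
07:35 end Budget Sync → 0
09:10 start Release Session → 1
10:10 end Release Session → 0
10:10 start Vendor Call → 1
10:30 start Budget Meeting → 2
10:40 end Vendor Call → 1
11:20 end Budget Meeting → 0
13:40 start Architecture Sync → 1
14:35 end Architecture Sync → 0
15:00 start Outreach Debrief → 1
15:45 end Outreach Debrief → 0
16:55 start Vendor Interview → 1
17:35 end Vendor Interview → 0
Peak is 2, at 10:30 (Budget Meeting, Vendor Call).

2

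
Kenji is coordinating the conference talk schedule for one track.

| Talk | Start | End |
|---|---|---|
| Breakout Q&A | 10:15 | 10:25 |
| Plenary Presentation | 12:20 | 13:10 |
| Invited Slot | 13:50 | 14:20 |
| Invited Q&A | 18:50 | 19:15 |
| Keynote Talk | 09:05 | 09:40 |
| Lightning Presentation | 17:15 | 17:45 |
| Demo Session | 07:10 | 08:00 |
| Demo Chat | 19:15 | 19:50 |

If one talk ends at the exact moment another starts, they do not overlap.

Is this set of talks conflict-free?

Sorted by start: Demo Session, Keynote Talk, Breakout Q&A, Plenary Presentation, Invited Slot, Lightning Presentation, Invited Q&A, Demo Chat.
Keynote Talk starts after Demo Session ends; Demo Session is clear from here.
Breakout Q&A starts after Keynote Talk ends; Keynote Talk is clear from here.
Plenary Presentation starts after Breakout Q&A ends; Breakout Q&A is clear from here.
Invited Slot starts after Plenary Presentation ends; Plenary Presentation is clear from here.
Lightning Presentation starts after Invited Slot ends; Invited Slot is clear from here.
Invited Q&A starts after Lightning Presentation ends; Lightning Presentation is clear from here.
Demo Chat starts exactly when Invited Q&A ends (back-to-back, no overlap).
Every pair is clear; the schedule has no overlaps.

Yes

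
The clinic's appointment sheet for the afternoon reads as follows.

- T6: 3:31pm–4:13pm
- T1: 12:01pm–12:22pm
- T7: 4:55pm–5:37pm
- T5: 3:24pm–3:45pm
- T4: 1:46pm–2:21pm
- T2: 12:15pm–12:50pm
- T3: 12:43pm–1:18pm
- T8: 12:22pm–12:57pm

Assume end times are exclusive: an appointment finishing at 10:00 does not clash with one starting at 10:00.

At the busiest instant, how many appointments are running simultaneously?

Walk through starts and ends in time order (an end at T is processed before a start at T):
12:01pm start T1 → 1
12:15pm start T2 → 2
12:22pm end T1 → 1
12:22pm start T8 → 2
12:43pm start T3 → 3
12:50pm end T2 → 2
12:57pm end T8 → 1
1:18pm end T3 → 0
1:46pm start T4 → 1
2:21pm end T4 → 0
3:24pm start T5 → 1
3:31pm start T6 → 2
3:45pm end T5 → 1
4:13pm end T6 → 0
4:55pm start T7 → 1
5:37pm end T7 → 0
Peak is 3, at 12:43pm (T2, T3, T8).

3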